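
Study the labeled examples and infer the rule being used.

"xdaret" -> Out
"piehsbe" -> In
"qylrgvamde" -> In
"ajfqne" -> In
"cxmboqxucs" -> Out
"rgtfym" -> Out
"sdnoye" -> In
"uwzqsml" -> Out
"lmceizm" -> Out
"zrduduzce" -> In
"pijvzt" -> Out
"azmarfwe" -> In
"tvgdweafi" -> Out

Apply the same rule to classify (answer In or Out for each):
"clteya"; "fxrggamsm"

All 'In' examples share one property — ends with 'e' — and every 'Out' example lacks it.
"clteya": ends with 'a' — does not fit, so Out.
"fxrggamsm": ends with 'm' — does not fit, so Out.

Out, Out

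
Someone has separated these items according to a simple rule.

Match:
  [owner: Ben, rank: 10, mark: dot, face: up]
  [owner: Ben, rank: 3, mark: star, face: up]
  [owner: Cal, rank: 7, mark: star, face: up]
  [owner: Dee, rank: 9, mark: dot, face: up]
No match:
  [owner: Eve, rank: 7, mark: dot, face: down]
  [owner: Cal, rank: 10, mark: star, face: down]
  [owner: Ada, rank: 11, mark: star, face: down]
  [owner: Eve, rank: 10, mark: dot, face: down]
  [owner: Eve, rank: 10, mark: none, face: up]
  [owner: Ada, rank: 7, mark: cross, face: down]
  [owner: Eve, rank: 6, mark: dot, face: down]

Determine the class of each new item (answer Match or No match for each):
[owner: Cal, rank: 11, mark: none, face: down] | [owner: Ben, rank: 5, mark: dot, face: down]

No match, No match

The common property of the 'Match' items is: face is up AND mark is not none. No 'No match' item has it.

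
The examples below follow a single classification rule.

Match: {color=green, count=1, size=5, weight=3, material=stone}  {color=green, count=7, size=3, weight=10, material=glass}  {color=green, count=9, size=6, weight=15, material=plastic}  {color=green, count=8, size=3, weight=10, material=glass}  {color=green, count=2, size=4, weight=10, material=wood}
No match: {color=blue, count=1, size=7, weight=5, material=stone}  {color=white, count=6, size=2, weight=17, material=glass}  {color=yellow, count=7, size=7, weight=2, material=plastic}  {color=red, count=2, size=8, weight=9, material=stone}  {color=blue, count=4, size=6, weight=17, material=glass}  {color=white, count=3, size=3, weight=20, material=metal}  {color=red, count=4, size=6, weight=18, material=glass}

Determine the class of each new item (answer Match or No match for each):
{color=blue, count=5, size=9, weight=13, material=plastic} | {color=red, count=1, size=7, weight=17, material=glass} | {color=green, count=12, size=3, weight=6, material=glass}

Checking candidate rules against both groups, what survives is: color is green.
{color=blue, count=5, size=9, weight=13, material=plastic}: color is blue — fails this test, so No match.
{color=red, count=1, size=7, weight=17, material=glass}: color is red — fails this test, so No match.
{color=green, count=12, size=3, weight=6, material=glass}: color is green — matches, so Match.

No match, No match, Match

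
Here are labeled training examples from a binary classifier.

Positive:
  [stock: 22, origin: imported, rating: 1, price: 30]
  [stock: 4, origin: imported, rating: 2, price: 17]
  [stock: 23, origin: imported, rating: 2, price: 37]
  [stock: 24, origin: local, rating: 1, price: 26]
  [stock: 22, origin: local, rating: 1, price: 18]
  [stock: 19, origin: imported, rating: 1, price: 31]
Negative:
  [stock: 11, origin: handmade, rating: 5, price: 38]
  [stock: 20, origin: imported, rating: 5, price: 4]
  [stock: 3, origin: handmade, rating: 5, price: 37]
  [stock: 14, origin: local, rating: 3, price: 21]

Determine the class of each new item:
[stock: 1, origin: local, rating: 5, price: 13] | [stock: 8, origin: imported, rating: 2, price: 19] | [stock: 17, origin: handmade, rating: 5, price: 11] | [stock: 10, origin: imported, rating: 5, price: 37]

Negative, Positive, Negative, Negative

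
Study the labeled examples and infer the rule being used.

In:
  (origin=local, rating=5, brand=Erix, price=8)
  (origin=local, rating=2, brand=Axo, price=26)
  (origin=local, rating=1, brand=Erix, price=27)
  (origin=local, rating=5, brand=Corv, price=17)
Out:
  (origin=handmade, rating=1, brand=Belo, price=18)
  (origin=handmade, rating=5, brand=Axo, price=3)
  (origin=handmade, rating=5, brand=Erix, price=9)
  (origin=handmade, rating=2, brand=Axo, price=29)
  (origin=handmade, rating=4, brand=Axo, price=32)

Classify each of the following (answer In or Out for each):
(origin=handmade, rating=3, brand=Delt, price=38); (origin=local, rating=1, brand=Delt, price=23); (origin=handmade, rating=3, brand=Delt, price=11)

Out, In, Out

The pattern is that an item is 'In' exactly when: origin is local.
(origin=handmade, rating=3, brand=Delt, price=38) — origin is handmade, hence Out. (origin=local, rating=1, brand=Delt, price=23) — origin is local, hence In. (origin=handmade, rating=3, brand=Delt, price=11) — origin is handmade, hence Out.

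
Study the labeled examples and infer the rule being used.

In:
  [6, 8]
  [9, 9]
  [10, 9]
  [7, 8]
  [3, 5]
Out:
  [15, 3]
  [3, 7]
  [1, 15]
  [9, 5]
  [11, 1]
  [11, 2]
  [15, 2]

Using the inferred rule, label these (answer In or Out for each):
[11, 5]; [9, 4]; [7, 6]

Out, Out, In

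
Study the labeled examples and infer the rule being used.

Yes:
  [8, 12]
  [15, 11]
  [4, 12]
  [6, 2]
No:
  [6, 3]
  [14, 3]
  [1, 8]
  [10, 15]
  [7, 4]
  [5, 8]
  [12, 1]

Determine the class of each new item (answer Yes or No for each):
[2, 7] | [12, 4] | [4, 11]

Rule: sum is even. This holds for each 'Yes' example and fails for each 'No' one.

No, Yes, No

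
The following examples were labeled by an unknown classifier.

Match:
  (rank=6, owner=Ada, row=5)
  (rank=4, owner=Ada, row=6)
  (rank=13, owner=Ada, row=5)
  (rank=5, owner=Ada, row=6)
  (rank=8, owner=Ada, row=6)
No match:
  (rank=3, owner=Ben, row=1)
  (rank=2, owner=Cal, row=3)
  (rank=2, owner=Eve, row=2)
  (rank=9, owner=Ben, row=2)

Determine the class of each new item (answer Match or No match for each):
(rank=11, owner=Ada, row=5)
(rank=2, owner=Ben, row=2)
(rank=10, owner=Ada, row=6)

Match, No match, Match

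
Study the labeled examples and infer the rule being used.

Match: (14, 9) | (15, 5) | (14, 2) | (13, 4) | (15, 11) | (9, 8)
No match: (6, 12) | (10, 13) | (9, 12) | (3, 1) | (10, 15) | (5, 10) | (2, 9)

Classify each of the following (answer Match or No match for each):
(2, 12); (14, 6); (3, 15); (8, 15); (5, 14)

The classifier is using: first > second AND sum ≥ 11.
(2, 12) → 2 < 12, 2+12 = 14 → No match. (14, 6) → 14 > 6, 14+6 = 20 → Match. (3, 15) → 3 < 15, 3+15 = 18 → No match. (8, 15) → 8 < 15, 8+15 = 23 → No match. (5, 14) → 5 < 14, 5+14 = 19 → No match.

No match, Match, No match, No match, No match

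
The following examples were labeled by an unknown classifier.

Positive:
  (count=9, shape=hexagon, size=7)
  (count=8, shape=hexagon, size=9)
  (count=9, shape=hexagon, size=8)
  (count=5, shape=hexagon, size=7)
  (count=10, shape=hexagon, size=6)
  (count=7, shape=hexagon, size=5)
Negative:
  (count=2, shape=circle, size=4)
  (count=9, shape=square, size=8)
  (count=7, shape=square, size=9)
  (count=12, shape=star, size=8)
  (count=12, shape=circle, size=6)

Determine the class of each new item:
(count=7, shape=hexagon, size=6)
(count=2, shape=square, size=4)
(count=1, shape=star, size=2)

Positive, Negative, Negative

Comparing the two groups points to one rule — shape is hexagon.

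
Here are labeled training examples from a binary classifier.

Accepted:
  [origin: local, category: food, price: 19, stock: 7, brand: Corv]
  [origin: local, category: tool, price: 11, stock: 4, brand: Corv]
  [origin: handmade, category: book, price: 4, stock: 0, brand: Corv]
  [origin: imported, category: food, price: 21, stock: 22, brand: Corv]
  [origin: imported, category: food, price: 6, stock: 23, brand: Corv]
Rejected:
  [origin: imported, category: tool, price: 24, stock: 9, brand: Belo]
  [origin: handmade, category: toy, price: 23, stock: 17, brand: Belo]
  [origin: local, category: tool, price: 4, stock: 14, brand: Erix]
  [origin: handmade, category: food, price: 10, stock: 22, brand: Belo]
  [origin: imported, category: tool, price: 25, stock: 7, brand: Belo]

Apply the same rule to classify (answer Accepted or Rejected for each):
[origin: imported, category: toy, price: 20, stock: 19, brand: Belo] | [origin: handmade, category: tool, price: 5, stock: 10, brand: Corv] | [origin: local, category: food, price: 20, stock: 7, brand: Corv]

Rejected, Accepted, Accepted

All 'Accepted' examples share one property — brand is Corv — and every 'Rejected' example lacks it.
Rejected: [origin: imported, category: toy, price: 20, stock: 19, brand: Belo], since brand is Belo.
Accepted: [origin: handmade, category: tool, price: 5, stock: 10, brand: Corv], since brand is Corv.
Accepted: [origin: local, category: food, price: 20, stock: 7, brand: Corv], since brand is Corv.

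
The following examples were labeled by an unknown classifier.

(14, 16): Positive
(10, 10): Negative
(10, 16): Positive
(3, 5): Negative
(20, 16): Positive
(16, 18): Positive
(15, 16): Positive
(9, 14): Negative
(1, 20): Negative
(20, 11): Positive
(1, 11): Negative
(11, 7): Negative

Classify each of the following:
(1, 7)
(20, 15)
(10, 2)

Negative, Positive, Negative

All 'Positive' examples share one property — sum ≥ 26 — and every 'Negative' example lacks it.
Negative: (1, 7), since 1+7 = 8. Positive: (20, 15), since 20+15 = 35. Negative: (10, 2), since 10+2 = 12.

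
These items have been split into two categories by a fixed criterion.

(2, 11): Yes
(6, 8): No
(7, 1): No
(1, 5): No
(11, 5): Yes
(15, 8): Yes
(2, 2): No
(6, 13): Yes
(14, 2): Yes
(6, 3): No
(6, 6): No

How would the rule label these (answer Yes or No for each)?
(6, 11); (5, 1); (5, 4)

Yes, No, No

The distinguishing property — max ≥ 11 — holds for all the 'Yes' cases and none of the 'No' cases.
(6, 11) — max 11, hence Yes.
(5, 1) — max 5, hence No.
(5, 4) — max 5, hence No.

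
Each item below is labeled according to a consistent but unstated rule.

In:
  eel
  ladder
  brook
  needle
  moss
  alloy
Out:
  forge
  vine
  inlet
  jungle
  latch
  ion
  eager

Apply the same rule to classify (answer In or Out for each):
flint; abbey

Every 'In' example satisfies: has a double letter. None of the 'Out' examples do.
flint: Out (no doubled letter). abbey: In ('bb' doubled).

Out, In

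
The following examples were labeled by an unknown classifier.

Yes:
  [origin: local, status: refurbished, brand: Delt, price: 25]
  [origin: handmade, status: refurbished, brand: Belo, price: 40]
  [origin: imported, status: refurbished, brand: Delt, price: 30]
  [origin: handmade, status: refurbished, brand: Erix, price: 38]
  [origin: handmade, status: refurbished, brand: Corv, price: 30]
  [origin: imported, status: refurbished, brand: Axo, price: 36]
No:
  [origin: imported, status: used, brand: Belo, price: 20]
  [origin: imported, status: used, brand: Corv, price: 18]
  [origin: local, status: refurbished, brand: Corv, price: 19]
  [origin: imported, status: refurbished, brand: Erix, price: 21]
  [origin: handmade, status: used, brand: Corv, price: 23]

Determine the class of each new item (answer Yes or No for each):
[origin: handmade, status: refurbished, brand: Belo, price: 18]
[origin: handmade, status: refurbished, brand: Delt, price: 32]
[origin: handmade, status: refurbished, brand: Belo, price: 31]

No, Yes, Yes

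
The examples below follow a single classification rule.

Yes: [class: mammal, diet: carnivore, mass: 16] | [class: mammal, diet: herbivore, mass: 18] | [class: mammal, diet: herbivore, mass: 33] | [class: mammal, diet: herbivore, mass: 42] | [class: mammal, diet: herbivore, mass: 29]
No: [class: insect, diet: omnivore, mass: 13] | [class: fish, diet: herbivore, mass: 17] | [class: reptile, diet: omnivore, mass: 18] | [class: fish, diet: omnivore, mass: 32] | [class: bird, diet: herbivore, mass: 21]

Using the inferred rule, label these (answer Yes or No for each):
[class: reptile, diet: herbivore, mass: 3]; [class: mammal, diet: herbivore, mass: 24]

The distinguishing property — class is mammal — holds for all the 'Yes' cases and none of the 'No' cases.
[class: reptile, diet: herbivore, mass: 3]: class is reptile — does not satisfy this, so No.
[class: mammal, diet: herbivore, mass: 24]: class is mammal — checks out, so Yes.

No, Yes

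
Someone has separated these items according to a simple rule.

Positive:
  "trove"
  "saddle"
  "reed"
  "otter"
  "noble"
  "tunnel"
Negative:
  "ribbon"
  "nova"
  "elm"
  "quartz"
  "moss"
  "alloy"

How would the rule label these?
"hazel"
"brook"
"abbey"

Positive, Negative, Positive

The pattern is that an item is 'Positive' exactly when: length ≥ 4 AND contains 'e'.
"hazel": length 5, has 'e' — meets the rule, so Positive. "brook": length 5, no 'e' — does not pass, so Negative. "abbey": length 5, has 'e' — meets the rule, so Positive.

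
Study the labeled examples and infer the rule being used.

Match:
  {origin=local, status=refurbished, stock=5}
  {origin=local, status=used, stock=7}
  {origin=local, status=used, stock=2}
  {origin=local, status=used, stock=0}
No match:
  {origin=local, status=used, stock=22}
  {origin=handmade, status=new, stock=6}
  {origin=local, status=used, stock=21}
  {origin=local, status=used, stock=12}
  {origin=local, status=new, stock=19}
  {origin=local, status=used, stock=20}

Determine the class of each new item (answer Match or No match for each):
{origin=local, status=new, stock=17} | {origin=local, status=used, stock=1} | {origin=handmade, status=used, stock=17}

The rule appears to be: origin is local AND stock ≤ 7.
{origin=local, status=new, stock=17}: origin is local, stock = 17, fails this test → No match. {origin=local, status=used, stock=1}: origin is local, stock = 1, qualifies → Match. {origin=handmade, status=used, stock=17}: origin is handmade, stock = 17, fails this test → No match.

No match, Match, No match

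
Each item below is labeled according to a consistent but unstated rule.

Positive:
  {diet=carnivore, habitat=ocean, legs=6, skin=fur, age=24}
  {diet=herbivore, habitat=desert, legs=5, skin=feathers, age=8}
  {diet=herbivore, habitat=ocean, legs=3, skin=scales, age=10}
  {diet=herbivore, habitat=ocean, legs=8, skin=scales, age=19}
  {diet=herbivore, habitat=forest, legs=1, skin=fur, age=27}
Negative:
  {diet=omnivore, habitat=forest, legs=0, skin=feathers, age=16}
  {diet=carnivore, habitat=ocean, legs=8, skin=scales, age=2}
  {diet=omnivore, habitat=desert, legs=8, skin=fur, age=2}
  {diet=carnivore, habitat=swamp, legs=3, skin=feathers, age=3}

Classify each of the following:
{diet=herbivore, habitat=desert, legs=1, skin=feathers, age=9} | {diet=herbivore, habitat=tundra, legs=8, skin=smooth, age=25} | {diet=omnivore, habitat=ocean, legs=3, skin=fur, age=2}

'Positive' ⟺ legs ≥ 1 AND age ≥ 8.
{diet=herbivore, habitat=desert, legs=1, skin=feathers, age=9}: legs = 1, age = 9 — passes, so Positive. {diet=herbivore, habitat=tundra, legs=8, skin=smooth, age=25}: legs = 8, age = 25 — passes, so Positive. {diet=omnivore, habitat=ocean, legs=3, skin=fur, age=2}: legs = 3, age = 2 — fails this test, so Negative.

Positive, Positive, Negative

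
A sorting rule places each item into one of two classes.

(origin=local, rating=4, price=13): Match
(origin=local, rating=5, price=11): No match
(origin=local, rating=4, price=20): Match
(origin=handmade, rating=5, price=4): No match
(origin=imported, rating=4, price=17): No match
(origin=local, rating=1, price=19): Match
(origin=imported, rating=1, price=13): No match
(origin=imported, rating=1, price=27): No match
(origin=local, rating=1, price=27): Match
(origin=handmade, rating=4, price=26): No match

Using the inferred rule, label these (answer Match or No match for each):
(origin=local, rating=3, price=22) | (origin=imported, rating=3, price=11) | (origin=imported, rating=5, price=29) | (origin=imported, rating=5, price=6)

The distinguishing property — origin is local AND price ≥ 13 — holds for all the 'Match' cases and none of the 'No match' cases.

Match, No match, No match, No match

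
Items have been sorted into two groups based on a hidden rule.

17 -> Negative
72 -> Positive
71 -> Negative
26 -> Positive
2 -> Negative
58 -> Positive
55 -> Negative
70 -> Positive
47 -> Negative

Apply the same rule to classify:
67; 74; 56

Negative, Positive, Positive

One predicate separates the groups cleanly: even AND at least 17.
Negative: 67, since 67 is odd, 67 ≥ 17.
Positive: 74, since 74 is even, 74 ≥ 17.
Positive: 56, since 56 is even, 56 ≥ 17.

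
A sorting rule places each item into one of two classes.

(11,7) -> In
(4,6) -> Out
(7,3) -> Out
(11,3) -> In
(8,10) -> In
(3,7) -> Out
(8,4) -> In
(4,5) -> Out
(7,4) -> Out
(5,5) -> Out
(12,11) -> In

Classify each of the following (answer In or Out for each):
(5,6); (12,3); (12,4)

Out, In, In

Rule: sum ≥ 12. This holds for each 'In' example and fails for each 'Out' one.
(5,6) → 5+6 = 11 → Out.
(12,3) → 12+3 = 15 → In.
(12,4) → 12+4 = 16 → In.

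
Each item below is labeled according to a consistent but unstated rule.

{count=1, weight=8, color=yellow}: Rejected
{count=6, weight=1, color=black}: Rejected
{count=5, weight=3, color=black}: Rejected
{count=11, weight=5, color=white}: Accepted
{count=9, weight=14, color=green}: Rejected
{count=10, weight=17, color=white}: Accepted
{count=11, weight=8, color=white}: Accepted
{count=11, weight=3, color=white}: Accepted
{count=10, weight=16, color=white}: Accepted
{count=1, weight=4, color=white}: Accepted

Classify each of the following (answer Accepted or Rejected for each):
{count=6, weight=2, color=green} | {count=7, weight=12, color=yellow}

The rule appears to be: color is white.

Rejected, Rejected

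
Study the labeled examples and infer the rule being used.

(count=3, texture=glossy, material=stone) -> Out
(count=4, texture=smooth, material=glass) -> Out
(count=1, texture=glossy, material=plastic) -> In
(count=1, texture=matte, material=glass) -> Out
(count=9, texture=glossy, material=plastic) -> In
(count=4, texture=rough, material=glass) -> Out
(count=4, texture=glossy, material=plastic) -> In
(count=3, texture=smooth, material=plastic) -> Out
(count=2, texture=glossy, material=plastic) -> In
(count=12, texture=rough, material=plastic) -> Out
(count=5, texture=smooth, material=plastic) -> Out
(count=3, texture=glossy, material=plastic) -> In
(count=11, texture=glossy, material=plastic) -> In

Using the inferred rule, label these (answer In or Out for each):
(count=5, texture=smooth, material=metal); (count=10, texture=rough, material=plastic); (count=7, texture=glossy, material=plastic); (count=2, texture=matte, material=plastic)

The simplest hypothesis consistent with all the labels is: material is plastic AND texture is glossy.

Out, Out, In, Out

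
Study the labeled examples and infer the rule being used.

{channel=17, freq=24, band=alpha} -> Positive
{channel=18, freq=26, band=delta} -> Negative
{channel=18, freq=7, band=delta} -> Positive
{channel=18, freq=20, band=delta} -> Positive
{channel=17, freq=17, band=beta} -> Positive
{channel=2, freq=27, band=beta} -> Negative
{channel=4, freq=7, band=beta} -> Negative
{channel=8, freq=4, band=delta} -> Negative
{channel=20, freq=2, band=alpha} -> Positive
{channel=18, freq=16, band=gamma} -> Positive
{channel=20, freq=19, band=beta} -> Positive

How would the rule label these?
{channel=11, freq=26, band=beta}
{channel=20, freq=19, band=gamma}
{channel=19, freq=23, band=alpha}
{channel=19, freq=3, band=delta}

One predicate separates the groups cleanly: freq ≤ 24 AND channel ≥ 17.
{channel=11, freq=26, band=beta}: Negative (freq = 26, channel = 11).
{channel=20, freq=19, band=gamma}: Positive (freq = 19, channel = 20).
{channel=19, freq=23, band=alpha}: Positive (freq = 23, channel = 19).
{channel=19, freq=3, band=delta}: Positive (freq = 3, channel = 19).

Negative, Positive, Positive, Positive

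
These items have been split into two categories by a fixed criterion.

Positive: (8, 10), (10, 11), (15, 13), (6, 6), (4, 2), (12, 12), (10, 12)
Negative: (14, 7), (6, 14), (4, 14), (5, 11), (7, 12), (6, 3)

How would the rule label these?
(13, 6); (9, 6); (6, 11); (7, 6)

One predicate separates the groups cleanly: |first − second| ≤ 2.
Negative: (13, 6), since |13−6| = 7. Negative: (9, 6), since |9−6| = 3. Negative: (6, 11), since |6−11| = 5. Positive: (7, 6), since |7−6| = 1.

Negative, Negative, Negative, Positive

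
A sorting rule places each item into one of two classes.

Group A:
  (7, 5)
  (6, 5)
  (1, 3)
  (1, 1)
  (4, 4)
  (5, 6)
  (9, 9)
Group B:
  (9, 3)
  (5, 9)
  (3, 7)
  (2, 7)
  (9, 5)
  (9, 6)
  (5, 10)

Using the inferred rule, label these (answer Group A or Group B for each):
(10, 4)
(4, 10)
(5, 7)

Group B, Group B, Group A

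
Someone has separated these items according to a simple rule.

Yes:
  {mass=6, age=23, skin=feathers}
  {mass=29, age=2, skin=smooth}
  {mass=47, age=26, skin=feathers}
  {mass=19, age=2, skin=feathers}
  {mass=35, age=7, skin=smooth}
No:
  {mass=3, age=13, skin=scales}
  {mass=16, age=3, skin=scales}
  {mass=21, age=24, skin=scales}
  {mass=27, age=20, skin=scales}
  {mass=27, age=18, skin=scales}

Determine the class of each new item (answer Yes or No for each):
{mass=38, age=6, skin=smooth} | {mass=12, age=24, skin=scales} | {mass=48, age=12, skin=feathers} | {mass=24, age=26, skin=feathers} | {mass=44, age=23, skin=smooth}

Yes, No, Yes, Yes, Yes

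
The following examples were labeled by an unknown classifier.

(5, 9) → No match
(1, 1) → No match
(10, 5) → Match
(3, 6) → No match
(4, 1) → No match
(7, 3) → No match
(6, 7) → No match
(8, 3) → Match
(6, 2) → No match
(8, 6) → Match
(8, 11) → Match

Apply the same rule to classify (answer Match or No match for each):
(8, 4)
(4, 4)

The pattern is that an item is 'Match' exactly when: first ≥ 8.
(8, 4) — first 8, hence Match. (4, 4) — first 4, hence No match.

Match, No match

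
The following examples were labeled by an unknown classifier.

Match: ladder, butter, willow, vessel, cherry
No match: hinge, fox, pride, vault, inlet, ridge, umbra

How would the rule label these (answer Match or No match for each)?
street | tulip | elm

Match, No match, No match

A rule that fits every label: even length — true of each 'Match' example, false of each 'No match' one.
street: Match (length 6). tulip: No match (length 5). elm: No match (length 3).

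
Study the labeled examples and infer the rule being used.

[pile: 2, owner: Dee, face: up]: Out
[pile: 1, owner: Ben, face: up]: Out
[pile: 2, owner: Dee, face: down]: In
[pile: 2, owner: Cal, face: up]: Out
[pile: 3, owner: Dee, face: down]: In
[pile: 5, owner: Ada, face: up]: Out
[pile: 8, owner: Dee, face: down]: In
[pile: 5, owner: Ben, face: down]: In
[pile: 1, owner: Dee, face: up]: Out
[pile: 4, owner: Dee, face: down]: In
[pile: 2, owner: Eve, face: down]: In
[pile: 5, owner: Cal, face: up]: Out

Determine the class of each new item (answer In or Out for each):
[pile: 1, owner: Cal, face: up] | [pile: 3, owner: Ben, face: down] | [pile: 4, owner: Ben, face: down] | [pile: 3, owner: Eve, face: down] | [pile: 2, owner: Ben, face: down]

Out, In, In, In, In

Comparing the two groups points to one rule — face is down.
[pile: 1, owner: Cal, face: up]: face is up, doesn't match → Out. [pile: 3, owner: Ben, face: down]: face is down, has this property → In. [pile: 4, owner: Ben, face: down]: face is down, has this property → In. [pile: 3, owner: Eve, face: down]: face is down, has this property → In. [pile: 2, owner: Ben, face: down]: face is down, has this property → In.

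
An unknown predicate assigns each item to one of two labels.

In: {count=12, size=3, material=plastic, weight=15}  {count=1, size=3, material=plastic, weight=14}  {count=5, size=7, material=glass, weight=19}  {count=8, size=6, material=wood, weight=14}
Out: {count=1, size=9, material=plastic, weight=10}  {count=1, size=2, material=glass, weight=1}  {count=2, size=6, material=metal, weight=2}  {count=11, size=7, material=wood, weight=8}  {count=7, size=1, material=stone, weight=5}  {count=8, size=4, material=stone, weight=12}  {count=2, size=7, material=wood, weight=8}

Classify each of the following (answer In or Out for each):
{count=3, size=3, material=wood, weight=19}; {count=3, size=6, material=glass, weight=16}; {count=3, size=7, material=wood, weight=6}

In, In, Out

'In' ⟺ weight ≥ 14.
{count=3, size=3, material=wood, weight=19} — weight = 19, hence In.
{count=3, size=6, material=glass, weight=16} — weight = 16, hence In.
{count=3, size=7, material=wood, weight=6} — weight = 6, hence Out.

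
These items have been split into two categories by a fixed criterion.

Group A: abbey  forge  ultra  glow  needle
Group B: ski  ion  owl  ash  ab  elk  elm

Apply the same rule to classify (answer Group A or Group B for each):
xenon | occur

Rule: length ≥ 4. This holds for each 'Group A' example and fails for each 'Group B' one.

Group A, Group A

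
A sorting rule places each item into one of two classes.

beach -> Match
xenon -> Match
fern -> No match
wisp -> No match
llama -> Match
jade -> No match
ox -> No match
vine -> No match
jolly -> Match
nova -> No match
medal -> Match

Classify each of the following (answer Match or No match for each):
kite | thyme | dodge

All 'Match' examples share one property — odd length — and every 'No match' example lacks it.
kite: No match (length 4). thyme: Match (length 5). dodge: Match (length 5).

No match, Match, Match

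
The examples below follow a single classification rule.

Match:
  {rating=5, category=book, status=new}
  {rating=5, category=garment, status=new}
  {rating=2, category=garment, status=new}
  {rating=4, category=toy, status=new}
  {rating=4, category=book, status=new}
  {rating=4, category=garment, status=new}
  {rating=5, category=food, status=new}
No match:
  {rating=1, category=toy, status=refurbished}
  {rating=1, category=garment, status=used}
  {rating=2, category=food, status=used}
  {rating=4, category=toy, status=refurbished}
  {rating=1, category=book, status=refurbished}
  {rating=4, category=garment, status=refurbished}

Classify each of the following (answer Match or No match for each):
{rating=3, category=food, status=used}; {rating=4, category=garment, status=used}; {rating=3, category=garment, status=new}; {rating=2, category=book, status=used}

No match, No match, Match, No match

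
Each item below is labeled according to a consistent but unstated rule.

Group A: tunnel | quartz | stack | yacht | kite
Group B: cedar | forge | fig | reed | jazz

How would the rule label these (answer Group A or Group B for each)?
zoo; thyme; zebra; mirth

Group B, Group A, Group B, Group A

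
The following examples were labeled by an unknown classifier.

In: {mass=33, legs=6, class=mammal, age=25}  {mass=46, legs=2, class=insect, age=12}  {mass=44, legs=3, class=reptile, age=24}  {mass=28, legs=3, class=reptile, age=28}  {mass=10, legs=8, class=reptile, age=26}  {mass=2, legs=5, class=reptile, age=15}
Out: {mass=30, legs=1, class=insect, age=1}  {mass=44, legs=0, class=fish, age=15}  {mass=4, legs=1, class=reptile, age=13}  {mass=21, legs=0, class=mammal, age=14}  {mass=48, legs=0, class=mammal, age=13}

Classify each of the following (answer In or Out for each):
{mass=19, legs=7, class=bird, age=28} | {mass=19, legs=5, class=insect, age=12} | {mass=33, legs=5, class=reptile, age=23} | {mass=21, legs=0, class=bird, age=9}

In, In, In, Out

One predicate separates the groups cleanly: legs ≥ 2.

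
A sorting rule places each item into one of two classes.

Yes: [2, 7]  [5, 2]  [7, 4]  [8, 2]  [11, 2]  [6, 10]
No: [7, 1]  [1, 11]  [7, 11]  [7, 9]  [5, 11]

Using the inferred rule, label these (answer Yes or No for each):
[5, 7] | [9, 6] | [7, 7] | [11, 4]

Checking candidate rules against both groups, what survives is: product is even.
[5, 7]: 5·7 = 35 — fails the rule, so No. [9, 6]: 9·6 = 54 — fits, so Yes. [7, 7]: 7·7 = 49 — fails the rule, so No. [11, 4]: 11·4 = 44 — fits, so Yes.

No, Yes, No, Yes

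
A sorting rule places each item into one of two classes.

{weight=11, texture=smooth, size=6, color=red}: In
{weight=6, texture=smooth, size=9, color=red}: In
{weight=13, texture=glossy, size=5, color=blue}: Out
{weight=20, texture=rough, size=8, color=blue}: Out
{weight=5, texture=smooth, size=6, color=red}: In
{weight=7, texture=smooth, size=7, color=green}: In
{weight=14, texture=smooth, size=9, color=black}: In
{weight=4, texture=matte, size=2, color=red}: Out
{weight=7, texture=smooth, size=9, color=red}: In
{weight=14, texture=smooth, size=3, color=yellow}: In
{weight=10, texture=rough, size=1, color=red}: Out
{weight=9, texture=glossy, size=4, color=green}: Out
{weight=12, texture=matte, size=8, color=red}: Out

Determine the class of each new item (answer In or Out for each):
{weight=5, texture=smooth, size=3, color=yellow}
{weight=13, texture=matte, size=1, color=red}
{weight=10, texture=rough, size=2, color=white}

In, Out, Out

The classifier is using: texture is smooth.
{weight=5, texture=smooth, size=3, color=yellow} → texture is smooth → In.
{weight=13, texture=matte, size=1, color=red} → texture is matte → Out.
{weight=10, texture=rough, size=2, color=white} → texture is rough → Out.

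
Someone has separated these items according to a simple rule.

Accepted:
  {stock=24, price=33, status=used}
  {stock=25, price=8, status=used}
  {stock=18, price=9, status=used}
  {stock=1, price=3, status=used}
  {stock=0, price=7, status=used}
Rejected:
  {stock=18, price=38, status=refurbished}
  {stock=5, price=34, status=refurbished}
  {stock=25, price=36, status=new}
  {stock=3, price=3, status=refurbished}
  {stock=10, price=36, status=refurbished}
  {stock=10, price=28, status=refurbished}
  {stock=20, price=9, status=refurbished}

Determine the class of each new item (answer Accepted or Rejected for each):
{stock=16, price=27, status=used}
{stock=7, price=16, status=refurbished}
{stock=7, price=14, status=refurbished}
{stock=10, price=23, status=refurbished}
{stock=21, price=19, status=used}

The classifier is using: status is used.
{stock=16, price=27, status=used} → status is used → Accepted. {stock=7, price=16, status=refurbished} → status is refurbished → Rejected. {stock=7, price=14, status=refurbished} → status is refurbished → Rejected. {stock=10, price=23, status=refurbished} → status is refurbished → Rejected. {stock=21, price=19, status=used} → status is used → Accepted.

Accepted, Rejected, Rejected, Rejected, Accepted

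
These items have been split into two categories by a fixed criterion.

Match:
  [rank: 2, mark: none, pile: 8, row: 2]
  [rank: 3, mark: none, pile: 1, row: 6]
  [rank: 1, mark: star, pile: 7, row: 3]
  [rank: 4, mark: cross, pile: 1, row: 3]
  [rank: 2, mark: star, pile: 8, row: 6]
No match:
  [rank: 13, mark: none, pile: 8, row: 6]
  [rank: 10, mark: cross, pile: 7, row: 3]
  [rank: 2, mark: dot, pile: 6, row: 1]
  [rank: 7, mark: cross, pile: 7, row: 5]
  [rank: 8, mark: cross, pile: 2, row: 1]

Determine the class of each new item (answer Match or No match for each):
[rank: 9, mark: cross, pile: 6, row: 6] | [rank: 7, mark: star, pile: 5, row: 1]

'Match' ⟺ rank ≤ 4 AND row ≥ 2.

No match, No match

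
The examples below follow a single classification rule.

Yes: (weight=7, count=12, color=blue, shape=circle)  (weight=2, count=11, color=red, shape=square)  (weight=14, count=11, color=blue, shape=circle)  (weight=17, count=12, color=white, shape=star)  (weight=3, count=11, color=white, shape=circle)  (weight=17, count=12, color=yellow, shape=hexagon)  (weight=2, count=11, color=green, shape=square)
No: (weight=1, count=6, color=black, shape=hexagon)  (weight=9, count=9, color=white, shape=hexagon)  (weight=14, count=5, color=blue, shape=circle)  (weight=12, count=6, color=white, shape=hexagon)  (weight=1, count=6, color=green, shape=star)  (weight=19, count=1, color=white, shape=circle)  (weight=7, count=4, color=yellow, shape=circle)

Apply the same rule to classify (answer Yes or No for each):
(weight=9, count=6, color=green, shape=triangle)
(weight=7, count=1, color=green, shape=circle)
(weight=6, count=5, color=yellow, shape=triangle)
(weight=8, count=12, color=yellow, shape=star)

The common property of the 'Yes' items is: count ≥ 11. No 'No' item has it.
(weight=9, count=6, color=green, shape=triangle): No (count = 6).
(weight=7, count=1, color=green, shape=circle): No (count = 1).
(weight=6, count=5, color=yellow, shape=triangle): No (count = 5).
(weight=8, count=12, color=yellow, shape=star): Yes (count = 12).

No, No, No, Yes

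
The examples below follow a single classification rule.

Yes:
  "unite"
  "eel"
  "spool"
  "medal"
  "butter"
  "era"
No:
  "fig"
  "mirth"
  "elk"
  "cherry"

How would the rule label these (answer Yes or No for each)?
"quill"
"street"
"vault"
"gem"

Yes, Yes, Yes, No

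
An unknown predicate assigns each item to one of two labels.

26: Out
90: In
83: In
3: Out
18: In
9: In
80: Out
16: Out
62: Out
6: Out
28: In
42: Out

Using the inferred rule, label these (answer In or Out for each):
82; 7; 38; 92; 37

In, Out, In, In, In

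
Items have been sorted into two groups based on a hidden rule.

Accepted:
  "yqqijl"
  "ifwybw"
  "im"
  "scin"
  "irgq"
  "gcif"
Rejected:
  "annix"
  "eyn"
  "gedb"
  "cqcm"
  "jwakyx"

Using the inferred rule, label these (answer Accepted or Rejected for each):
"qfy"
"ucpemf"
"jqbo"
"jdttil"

One predicate separates the groups cleanly: even length AND contains 'i'.
"qfy": Rejected (length 3, no 'i'). "ucpemf": Rejected (length 6, no 'i'). "jqbo": Rejected (length 4, no 'i'). "jdttil": Accepted (length 6, has 'i').

Rejected, Rejected, Rejected, Accepted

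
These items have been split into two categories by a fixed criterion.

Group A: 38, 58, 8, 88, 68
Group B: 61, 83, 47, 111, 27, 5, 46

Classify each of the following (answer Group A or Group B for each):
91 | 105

Group B, Group B

Rule: ends in digit 8. This holds for each 'Group A' example and fails for each 'Group B' one.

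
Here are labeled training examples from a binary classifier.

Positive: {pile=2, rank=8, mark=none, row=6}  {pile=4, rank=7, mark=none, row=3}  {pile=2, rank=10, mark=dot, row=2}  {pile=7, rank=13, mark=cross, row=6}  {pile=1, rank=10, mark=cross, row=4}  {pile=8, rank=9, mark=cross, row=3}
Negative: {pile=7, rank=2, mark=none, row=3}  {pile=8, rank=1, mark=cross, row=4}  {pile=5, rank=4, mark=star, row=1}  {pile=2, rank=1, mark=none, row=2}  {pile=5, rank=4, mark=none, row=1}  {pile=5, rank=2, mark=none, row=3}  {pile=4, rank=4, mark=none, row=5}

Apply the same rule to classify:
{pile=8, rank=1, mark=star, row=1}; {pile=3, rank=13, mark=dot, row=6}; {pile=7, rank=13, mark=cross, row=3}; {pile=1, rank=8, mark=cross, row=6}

'Positive' ⟺ rank ≥ 7.
Negative: {pile=8, rank=1, mark=star, row=1}, since rank = 1.
Positive: {pile=3, rank=13, mark=dot, row=6}, since rank = 13.
Positive: {pile=7, rank=13, mark=cross, row=3}, since rank = 13.
Positive: {pile=1, rank=8, mark=cross, row=6}, since rank = 8.

Negative, Positive, Positive, Positive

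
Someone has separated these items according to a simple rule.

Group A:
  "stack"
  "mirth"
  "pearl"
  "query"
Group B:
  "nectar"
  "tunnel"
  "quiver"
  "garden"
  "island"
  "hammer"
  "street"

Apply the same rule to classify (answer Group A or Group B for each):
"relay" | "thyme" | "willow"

All 'Group A' examples share one property — odd length — and every 'Group B' example lacks it.
"relay": Group A (length 5).
"thyme": Group A (length 5).
"willow": Group B (length 6).

Group A, Group A, Group B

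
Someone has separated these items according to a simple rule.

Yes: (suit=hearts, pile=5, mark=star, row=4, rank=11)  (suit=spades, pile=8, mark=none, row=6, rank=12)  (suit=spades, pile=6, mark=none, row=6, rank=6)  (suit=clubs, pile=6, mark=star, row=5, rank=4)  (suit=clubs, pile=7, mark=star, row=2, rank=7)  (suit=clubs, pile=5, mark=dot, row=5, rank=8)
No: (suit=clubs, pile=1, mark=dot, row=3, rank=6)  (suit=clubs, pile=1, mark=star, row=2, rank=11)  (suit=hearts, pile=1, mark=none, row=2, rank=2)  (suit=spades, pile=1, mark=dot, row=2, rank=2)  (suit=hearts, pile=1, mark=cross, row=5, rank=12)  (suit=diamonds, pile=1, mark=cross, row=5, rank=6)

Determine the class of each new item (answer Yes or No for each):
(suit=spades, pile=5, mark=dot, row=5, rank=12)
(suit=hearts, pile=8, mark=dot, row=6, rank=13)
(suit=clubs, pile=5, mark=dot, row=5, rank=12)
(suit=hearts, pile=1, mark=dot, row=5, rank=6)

The distinguishing property — pile ≥ 5 — holds for all the 'Yes' cases and none of the 'No' cases.
(suit=spades, pile=5, mark=dot, row=5, rank=12): Yes (pile = 5). (suit=hearts, pile=8, mark=dot, row=6, rank=13): Yes (pile = 8). (suit=clubs, pile=5, mark=dot, row=5, rank=12): Yes (pile = 5). (suit=hearts, pile=1, mark=dot, row=5, rank=6): No (pile = 1).

Yes, Yes, Yes, No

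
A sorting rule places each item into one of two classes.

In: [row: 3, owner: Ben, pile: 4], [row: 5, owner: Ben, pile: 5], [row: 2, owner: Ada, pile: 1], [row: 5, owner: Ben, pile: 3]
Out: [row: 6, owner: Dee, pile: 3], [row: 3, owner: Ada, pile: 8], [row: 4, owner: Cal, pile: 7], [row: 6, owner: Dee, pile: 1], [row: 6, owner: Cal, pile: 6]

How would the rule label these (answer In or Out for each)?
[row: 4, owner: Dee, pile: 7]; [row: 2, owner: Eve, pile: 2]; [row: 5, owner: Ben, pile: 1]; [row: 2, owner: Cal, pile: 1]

Out, In, In, In

'In' ⟺ pile ≤ 5 AND row ≤ 5.
Out: [row: 4, owner: Dee, pile: 7], since pile = 7, row = 4.
In: [row: 2, owner: Eve, pile: 2], since pile = 2, row = 2.
In: [row: 5, owner: Ben, pile: 1], since pile = 1, row = 5.
In: [row: 2, owner: Cal, pile: 1], since pile = 1, row = 2.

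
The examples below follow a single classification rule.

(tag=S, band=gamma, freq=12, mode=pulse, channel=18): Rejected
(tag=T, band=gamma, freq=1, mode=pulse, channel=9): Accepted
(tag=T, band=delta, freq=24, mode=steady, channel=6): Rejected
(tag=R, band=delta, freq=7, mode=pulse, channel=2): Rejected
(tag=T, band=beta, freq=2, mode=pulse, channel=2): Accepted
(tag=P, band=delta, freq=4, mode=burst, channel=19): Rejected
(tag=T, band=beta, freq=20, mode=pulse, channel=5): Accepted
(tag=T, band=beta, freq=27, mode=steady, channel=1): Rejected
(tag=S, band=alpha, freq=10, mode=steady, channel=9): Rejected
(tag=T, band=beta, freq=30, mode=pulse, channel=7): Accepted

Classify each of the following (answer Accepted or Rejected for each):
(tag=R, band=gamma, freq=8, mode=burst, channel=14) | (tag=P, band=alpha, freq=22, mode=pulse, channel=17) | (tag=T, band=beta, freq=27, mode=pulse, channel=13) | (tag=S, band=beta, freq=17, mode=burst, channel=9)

Rejected, Rejected, Accepted, Rejected

Every 'Accepted' example satisfies: mode is pulse AND tag is T. None of the 'Rejected' examples do.
(tag=R, band=gamma, freq=8, mode=burst, channel=14) — mode is burst, tag is R, hence Rejected.
(tag=P, band=alpha, freq=22, mode=pulse, channel=17) — mode is pulse, tag is P, hence Rejected.
(tag=T, band=beta, freq=27, mode=pulse, channel=13) — mode is pulse, tag is T, hence Accepted.
(tag=S, band=beta, freq=17, mode=burst, channel=9) — mode is burst, tag is S, hence Rejected.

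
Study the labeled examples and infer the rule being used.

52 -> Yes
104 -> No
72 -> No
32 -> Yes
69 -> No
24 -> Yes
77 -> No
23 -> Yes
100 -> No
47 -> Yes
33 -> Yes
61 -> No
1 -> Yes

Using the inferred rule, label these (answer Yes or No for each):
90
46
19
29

No, Yes, Yes, Yes

'Yes' ⟺ at most 52.
90: No (90 > 52).
46: Yes (46 ≤ 52).
19: Yes (19 ≤ 52).
29: Yes (29 ≤ 52).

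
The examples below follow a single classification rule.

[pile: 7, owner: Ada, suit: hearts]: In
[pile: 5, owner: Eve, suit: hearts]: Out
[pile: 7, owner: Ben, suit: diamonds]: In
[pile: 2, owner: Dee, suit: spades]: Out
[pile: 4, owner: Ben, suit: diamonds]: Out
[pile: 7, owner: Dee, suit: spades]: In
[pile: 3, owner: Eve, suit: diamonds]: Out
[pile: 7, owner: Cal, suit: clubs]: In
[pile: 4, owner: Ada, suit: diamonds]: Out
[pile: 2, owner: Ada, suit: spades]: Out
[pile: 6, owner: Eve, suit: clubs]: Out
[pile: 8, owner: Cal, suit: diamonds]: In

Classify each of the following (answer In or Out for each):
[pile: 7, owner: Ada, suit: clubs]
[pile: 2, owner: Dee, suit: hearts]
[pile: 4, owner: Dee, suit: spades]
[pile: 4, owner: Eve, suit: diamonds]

In, Out, Out, Out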